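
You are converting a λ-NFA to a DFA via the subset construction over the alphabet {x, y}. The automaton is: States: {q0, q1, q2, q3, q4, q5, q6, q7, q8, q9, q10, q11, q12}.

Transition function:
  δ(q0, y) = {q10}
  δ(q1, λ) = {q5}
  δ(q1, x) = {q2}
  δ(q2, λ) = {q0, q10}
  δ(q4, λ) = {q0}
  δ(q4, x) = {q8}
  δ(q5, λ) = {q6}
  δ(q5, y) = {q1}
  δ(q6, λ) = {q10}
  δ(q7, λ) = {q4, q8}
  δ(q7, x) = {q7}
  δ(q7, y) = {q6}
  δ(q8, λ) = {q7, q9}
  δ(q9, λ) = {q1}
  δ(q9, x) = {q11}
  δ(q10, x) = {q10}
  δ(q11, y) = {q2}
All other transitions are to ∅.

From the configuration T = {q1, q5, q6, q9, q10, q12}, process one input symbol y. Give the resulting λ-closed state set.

{q1, q5, q6, q10}

q5 on y → {q1}.
No y-transition from q1, q6, q9, q10, q12.
Union after reading y: {q1}.
Now take the λ-closure:
From q1 via λ: add q5.
From q5 via λ: add q6.
From q6 via λ: add q10.
No new states can be added; the closed set is {q1, q5, q6, q10}.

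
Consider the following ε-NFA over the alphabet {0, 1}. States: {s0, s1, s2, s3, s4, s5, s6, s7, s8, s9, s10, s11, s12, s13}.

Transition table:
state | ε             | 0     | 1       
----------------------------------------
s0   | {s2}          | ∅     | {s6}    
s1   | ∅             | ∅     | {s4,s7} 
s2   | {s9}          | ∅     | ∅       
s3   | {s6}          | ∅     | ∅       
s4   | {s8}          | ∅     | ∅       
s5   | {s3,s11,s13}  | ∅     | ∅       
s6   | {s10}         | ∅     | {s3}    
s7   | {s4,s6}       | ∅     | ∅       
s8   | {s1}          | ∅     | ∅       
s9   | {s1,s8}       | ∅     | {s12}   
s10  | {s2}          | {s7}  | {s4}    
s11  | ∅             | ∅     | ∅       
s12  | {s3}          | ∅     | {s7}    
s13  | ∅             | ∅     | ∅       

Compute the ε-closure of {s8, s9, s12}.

Start with {s8, s9, s12}.
From s8 via ε: add s1.
From s12 via ε: add s3.
From s3 via ε: add s6.
From s6 via ε: add s10.
From s10 via ε: add s2.
No new states can be added; the closed set is {s1, s2, s3, s6, s8, s9, s10, s12}.

{s1, s2, s3, s6, s8, s9, s10, s12}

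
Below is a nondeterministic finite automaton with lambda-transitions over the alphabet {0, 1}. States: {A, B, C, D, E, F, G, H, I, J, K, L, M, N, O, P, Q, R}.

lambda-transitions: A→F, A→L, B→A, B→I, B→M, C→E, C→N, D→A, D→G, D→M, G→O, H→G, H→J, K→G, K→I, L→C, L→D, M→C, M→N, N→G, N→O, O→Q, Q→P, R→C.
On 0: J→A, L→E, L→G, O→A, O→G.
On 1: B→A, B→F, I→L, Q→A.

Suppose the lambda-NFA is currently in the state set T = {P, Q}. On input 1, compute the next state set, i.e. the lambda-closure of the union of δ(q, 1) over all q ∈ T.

{A, C, D, E, F, G, L, M, N, O, P, Q}

Q on 1 → {A}.
No 1-transition from P.
Union after reading 1: {A}.
Now take the lambda-closure:
From A via lambda: add F, L.
From L via lambda: add C, D.
From C via lambda: add E, N.
From D via lambda: add G, M.
From G via lambda: add O.
From O via lambda: add Q.
From Q via lambda: add P.
No new states can be added; the closed set is {A, C, D, E, F, G, L, M, N, O, P, Q}.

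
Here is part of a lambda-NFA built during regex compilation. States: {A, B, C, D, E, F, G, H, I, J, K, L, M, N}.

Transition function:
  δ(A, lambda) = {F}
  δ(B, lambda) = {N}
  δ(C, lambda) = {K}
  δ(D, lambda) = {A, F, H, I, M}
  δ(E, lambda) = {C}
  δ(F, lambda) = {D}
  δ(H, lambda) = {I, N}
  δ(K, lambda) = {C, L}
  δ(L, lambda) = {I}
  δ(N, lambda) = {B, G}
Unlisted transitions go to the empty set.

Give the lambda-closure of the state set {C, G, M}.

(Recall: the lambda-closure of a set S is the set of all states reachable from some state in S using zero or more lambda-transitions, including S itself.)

{C, G, I, K, L, M}

Start with {C, G, M}.
From C via lambda: add K.
From K via lambda: add L.
From L via lambda: add I.
No new states can be added; the closed set is {C, G, I, K, L, M}.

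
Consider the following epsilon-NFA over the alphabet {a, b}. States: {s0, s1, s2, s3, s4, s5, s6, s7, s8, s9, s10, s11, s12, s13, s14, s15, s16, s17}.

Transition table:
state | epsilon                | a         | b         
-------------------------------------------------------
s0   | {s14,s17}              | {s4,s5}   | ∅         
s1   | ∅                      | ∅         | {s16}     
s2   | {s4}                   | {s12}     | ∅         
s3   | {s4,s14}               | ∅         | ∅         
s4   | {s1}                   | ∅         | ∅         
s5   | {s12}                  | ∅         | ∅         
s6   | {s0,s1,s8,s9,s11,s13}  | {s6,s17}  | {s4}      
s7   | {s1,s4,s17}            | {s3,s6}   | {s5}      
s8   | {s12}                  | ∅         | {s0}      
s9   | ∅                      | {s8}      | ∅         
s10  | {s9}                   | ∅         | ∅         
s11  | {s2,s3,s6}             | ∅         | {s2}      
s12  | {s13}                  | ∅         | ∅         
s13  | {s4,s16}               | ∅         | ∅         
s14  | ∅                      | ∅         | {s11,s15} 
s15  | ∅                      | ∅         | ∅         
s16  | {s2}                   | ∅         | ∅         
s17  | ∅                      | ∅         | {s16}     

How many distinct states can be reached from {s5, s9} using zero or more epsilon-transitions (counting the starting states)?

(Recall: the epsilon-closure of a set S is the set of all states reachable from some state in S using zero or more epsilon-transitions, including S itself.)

Start with {s5, s9}.
From s5 via epsilon: add s12.
From s12 via epsilon: add s13.
From s13 via epsilon: add s4, s16.
From s4 via epsilon: add s1.
From s16 via epsilon: add s2.
epsilon-closure = {s1, s2, s4, s5, s9, s12, s13, s16}, which has 8 states.

8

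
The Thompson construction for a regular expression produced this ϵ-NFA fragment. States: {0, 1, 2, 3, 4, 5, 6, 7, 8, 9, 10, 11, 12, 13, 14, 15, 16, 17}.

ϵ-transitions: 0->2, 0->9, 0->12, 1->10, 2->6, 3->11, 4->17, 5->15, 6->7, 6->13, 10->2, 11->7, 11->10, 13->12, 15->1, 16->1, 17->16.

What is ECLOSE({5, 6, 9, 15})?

Start with {5, 6, 9, 15}.
From 6 via ϵ: add 7, 13.
From 15 via ϵ: add 1.
From 1 via ϵ: add 10.
From 13 via ϵ: add 12.
From 10 via ϵ: add 2.
No new states can be added; the closed set is {1, 2, 5, 6, 7, 9, 10, 12, 13, 15}.

{1, 2, 5, 6, 7, 9, 10, 12, 13, 15}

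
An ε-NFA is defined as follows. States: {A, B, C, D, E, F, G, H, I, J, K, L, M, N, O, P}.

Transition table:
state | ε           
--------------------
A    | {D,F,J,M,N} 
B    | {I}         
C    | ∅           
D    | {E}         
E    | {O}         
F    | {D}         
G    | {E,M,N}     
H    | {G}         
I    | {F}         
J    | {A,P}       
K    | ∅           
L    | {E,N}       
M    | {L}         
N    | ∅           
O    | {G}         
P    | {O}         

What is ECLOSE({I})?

Start with {I}.
From I via ε: add F.
From F via ε: add D.
From D via ε: add E.
From E via ε: add O.
From O via ε: add G.
From G via ε: add M, N.
From M via ε: add L.
No new states can be added; the closed set is {D, E, F, G, I, L, M, N, O}.

{D, E, F, G, I, L, M, N, O}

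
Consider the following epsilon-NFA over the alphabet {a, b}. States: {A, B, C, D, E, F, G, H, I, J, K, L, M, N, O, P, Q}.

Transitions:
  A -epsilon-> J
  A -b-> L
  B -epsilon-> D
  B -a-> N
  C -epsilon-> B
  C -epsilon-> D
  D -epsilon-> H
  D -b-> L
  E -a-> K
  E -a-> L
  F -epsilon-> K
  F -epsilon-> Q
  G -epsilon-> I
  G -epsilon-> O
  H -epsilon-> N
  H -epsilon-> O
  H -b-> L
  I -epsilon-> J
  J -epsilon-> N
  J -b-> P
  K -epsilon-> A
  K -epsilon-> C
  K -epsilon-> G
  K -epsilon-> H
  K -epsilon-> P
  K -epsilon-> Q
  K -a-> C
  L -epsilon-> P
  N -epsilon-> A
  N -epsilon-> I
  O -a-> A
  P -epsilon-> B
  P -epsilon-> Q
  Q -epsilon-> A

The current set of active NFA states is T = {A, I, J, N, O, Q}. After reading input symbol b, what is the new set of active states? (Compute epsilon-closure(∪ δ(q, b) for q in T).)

{A, B, D, H, I, J, L, N, O, P, Q}

A on b → {L}.
J on b → {P}.
No b-transition from I, N, O, Q.
Union after reading b: {L, P}.
Now take the epsilon-closure:
From P via epsilon: add B, Q.
From B via epsilon: add D.
From Q via epsilon: add A.
From A via epsilon: add J.
From D via epsilon: add H.
From H via epsilon: add N, O.
From N via epsilon: add I.
No new states can be added; the closed set is {A, B, D, H, I, J, L, N, O, P, Q}.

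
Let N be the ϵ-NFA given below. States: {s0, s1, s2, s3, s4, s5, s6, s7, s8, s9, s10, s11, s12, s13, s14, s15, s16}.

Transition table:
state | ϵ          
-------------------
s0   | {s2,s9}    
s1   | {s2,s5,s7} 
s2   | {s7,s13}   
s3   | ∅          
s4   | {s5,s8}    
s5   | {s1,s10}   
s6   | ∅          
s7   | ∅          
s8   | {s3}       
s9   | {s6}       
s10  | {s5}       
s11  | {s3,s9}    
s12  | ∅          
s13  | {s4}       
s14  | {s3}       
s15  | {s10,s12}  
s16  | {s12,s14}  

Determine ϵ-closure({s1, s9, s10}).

{s1, s2, s3, s4, s5, s6, s7, s8, s9, s10, s13}

Start with {s1, s9, s10}.
From s1 via ϵ: add s2, s5, s7.
From s9 via ϵ: add s6.
From s2 via ϵ: add s13.
From s13 via ϵ: add s4.
From s4 via ϵ: add s8.
From s8 via ϵ: add s3.
No new states can be added; the closed set is {s1, s2, s3, s4, s5, s6, s7, s8, s9, s10, s13}.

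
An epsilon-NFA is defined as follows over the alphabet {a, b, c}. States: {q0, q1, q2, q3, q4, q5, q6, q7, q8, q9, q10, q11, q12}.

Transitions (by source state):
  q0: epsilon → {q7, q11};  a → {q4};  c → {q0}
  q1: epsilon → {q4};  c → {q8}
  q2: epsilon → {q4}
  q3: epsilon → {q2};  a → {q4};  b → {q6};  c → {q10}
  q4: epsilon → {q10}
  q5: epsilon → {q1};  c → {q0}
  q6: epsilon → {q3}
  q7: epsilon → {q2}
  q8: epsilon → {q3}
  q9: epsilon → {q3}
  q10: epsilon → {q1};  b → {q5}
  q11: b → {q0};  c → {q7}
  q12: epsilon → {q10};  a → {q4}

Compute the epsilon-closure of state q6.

{q1, q2, q3, q4, q6, q10}

Start with {q6}.
From q6 via epsilon: add q3.
From q3 via epsilon: add q2.
From q2 via epsilon: add q4.
From q4 via epsilon: add q10.
From q10 via epsilon: add q1.
No new states can be added; the closed set is {q1, q2, q3, q4, q6, q10}.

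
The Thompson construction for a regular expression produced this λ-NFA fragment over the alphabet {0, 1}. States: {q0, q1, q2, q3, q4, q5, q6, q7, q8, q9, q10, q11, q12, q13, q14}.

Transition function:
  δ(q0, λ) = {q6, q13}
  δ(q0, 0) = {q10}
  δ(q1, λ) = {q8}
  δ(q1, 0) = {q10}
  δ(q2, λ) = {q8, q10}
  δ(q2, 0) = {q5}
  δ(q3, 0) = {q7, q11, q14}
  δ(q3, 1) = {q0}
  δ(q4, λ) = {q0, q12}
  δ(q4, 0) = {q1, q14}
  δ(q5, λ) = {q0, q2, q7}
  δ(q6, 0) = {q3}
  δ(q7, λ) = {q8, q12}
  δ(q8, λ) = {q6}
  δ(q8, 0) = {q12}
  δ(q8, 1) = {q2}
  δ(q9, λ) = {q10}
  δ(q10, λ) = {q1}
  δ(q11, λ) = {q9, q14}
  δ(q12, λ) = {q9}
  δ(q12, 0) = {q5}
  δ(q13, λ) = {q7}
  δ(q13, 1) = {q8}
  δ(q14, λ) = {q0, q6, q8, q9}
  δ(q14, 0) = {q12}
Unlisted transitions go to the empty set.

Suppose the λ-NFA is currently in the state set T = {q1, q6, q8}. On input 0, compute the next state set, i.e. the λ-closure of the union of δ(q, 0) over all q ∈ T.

{q1, q3, q6, q8, q9, q10, q12}

q1 on 0 → {q10}.
q6 on 0 → {q3}.
q8 on 0 → {q12}.
Union after reading 0: {q3, q10, q12}.
Now take the λ-closure:
From q10 via λ: add q1.
From q12 via λ: add q9.
From q1 via λ: add q8.
From q8 via λ: add q6.
No new states can be added; the closed set is {q1, q3, q6, q8, q9, q10, q12}.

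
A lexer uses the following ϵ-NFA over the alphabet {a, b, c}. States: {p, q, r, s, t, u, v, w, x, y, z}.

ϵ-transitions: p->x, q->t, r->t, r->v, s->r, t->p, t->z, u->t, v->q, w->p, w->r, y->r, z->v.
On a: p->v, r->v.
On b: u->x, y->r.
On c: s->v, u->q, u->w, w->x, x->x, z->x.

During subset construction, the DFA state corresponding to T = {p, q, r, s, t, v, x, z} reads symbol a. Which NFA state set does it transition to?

p on a → {v}.
r on a → {v}.
No a-transition from q, s, t, v, x, z.
Union after reading a: {v}.
Now take the ϵ-closure:
From v via ϵ: add q.
From q via ϵ: add t.
From t via ϵ: add p, z.
From p via ϵ: add x.
No new states can be added; the closed set is {p, q, t, v, x, z}.

{p, q, t, v, x, z}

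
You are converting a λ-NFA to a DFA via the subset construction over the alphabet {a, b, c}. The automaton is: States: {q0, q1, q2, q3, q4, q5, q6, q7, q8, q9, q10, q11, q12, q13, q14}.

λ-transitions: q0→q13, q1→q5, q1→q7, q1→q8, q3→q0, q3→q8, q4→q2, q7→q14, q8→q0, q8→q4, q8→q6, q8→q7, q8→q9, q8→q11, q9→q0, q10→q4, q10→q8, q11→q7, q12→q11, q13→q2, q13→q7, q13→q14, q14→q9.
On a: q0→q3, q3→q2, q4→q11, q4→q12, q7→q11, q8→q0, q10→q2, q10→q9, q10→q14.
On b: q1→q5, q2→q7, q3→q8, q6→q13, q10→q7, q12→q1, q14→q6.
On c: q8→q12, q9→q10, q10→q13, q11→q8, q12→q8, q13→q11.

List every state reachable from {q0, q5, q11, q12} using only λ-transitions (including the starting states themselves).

{q0, q2, q5, q7, q9, q11, q12, q13, q14}

Start with {q0, q5, q11, q12}.
From q0 via λ: add q13.
From q11 via λ: add q7.
From q7 via λ: add q14.
From q13 via λ: add q2.
From q14 via λ: add q9.
No new states can be added; the closed set is {q0, q2, q5, q7, q9, q11, q12, q13, q14}.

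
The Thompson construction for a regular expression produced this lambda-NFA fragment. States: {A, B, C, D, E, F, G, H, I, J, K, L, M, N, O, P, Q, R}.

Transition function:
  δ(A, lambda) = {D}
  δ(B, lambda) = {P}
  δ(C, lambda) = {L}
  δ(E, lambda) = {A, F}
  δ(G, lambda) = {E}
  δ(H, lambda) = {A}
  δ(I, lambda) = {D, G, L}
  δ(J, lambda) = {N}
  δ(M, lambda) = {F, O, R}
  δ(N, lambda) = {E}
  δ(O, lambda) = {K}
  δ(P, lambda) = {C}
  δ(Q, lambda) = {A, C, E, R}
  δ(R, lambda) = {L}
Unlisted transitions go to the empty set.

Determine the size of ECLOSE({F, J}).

Start with {F, J}.
From J via lambda: add N.
From N via lambda: add E.
From E via lambda: add A.
From A via lambda: add D.
lambda-closure = {A, D, E, F, J, N}, which has 6 states.

6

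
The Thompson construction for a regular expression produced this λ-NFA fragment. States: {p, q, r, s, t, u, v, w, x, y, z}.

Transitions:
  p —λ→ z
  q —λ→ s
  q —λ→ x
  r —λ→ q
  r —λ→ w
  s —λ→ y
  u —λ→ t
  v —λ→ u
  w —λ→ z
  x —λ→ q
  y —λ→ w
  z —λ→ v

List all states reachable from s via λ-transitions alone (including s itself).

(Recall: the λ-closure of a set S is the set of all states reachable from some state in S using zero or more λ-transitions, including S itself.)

{s, t, u, v, w, y, z}

Start with {s}.
From s via λ: add y.
From y via λ: add w.
From w via λ: add z.
From z via λ: add v.
From v via λ: add u.
From u via λ: add t.
No new states can be added; the closed set is {s, t, u, v, w, y, z}.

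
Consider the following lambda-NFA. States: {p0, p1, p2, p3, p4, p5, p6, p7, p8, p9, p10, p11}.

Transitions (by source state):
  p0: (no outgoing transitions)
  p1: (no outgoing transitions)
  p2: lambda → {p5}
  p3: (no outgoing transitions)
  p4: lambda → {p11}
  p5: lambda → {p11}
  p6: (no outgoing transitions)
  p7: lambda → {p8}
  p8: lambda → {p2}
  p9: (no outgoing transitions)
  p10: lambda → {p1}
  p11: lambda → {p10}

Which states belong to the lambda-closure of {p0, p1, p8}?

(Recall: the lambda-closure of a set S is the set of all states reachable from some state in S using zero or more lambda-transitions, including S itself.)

{p0, p1, p2, p5, p8, p10, p11}

Start with {p0, p1, p8}.
From p8 via lambda: add p2.
From p2 via lambda: add p5.
From p5 via lambda: add p11.
From p11 via lambda: add p10.
No new states can be added; the closed set is {p0, p1, p2, p5, p8, p10, p11}.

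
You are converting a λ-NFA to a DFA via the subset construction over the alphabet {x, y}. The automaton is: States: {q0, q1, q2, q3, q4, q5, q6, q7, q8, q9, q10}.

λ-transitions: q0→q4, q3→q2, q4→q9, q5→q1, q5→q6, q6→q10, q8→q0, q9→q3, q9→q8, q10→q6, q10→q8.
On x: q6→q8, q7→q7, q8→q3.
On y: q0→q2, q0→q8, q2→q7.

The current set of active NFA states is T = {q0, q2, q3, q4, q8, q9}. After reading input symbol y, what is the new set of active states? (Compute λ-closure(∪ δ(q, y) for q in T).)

{q0, q2, q3, q4, q7, q8, q9}

q0 on y → {q2, q8}.
q2 on y → {q7}.
No y-transition from q3, q4, q8, q9.
Union after reading y: {q2, q7, q8}.
Now take the λ-closure:
From q8 via λ: add q0.
From q0 via λ: add q4.
From q4 via λ: add q9.
From q9 via λ: add q3.
No new states can be added; the closed set is {q0, q2, q3, q4, q7, q8, q9}.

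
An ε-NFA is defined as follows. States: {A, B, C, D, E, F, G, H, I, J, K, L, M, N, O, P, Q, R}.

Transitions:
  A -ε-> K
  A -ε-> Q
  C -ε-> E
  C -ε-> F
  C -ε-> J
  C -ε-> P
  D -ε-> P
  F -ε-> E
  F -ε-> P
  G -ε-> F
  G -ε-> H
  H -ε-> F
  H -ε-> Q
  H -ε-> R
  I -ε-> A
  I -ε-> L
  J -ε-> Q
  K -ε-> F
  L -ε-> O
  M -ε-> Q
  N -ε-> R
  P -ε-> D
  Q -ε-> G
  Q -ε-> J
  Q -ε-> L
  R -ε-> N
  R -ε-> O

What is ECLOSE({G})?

{D, E, F, G, H, J, L, N, O, P, Q, R}

Start with {G}.
From G via ε: add F, H.
From F via ε: add E, P.
From H via ε: add Q, R.
From P via ε: add D.
From Q via ε: add J, L.
From R via ε: add N, O.
No new states can be added; the closed set is {D, E, F, G, H, J, L, N, O, P, Q, R}.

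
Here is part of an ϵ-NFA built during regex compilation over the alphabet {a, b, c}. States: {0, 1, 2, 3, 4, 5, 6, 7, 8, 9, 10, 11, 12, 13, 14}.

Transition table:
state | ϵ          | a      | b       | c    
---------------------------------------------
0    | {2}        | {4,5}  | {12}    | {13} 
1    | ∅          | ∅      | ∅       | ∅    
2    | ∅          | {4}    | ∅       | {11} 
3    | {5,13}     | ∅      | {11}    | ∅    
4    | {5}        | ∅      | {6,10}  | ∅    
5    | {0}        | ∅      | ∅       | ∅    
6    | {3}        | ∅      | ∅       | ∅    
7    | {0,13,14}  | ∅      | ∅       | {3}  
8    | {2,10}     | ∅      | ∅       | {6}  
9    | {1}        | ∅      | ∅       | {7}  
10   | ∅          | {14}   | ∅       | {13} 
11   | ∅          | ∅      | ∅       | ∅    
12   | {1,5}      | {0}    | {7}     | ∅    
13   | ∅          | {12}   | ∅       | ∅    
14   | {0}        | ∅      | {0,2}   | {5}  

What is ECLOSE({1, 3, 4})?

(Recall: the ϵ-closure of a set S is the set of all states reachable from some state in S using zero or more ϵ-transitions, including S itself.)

{0, 1, 2, 3, 4, 5, 13}

Start with {1, 3, 4}.
From 3 via ϵ: add 5, 13.
From 5 via ϵ: add 0.
From 0 via ϵ: add 2.
No new states can be added; the closed set is {0, 1, 2, 3, 4, 5, 13}.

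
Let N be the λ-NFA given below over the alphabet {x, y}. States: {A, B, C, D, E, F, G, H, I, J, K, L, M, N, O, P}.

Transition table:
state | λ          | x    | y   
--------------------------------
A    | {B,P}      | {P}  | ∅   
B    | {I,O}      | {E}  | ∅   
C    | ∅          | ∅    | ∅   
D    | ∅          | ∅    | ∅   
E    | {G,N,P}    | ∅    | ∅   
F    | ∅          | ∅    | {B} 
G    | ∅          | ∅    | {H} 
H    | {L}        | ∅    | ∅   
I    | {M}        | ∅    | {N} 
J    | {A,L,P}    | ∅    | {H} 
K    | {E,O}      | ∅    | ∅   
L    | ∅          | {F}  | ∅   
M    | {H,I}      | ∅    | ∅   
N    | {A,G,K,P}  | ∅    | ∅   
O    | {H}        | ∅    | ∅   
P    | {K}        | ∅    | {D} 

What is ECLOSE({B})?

{B, H, I, L, M, O}

Start with {B}.
From B via λ: add I, O.
From I via λ: add M.
From O via λ: add H.
From H via λ: add L.
No new states can be added; the closed set is {B, H, I, L, M, O}.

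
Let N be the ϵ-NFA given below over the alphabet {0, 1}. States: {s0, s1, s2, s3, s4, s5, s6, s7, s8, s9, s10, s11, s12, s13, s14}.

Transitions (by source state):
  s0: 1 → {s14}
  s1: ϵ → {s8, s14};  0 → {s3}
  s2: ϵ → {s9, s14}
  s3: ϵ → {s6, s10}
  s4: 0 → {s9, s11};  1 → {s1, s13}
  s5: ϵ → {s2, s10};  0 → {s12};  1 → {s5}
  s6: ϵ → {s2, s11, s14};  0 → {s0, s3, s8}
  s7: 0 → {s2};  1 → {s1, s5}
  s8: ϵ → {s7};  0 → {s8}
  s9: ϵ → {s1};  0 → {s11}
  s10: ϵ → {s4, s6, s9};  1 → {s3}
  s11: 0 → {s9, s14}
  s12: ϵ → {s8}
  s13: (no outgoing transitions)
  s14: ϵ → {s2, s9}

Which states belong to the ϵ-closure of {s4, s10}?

Start with {s4, s10}.
From s10 via ϵ: add s6, s9.
From s6 via ϵ: add s2, s11, s14.
From s9 via ϵ: add s1.
From s1 via ϵ: add s8.
From s8 via ϵ: add s7.
No new states can be added; the closed set is {s1, s2, s4, s6, s7, s8, s9, s10, s11, s14}.

{s1, s2, s4, s6, s7, s8, s9, s10, s11, s14}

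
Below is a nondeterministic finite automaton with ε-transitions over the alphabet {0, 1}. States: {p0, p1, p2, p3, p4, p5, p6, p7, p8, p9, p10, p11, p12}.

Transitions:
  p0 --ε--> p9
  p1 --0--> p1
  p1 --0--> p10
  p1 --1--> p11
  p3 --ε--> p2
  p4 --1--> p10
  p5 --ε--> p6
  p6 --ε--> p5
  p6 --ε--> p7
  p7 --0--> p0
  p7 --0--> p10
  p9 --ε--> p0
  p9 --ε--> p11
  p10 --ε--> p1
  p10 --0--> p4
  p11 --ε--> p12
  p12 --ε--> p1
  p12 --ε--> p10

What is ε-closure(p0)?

Start with {p0}.
From p0 via ε: add p9.
From p9 via ε: add p11.
From p11 via ε: add p12.
From p12 via ε: add p1, p10.
No new states can be added; the closed set is {p0, p1, p9, p10, p11, p12}.

{p0, p1, p9, p10, p11, p12}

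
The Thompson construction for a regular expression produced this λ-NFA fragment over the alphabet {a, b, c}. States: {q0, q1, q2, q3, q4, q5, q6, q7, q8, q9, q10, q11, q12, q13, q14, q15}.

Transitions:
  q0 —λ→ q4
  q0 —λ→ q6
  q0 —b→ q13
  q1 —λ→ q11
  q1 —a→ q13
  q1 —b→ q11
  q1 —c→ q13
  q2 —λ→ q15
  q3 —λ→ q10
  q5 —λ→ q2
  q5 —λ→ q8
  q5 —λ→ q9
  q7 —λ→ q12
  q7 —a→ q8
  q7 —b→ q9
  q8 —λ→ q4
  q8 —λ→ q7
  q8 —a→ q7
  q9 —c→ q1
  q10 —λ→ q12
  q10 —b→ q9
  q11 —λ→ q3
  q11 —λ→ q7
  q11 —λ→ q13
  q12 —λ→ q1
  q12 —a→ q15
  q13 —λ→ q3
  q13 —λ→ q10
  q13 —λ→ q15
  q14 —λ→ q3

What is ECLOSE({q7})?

Start with {q7}.
From q7 via λ: add q12.
From q12 via λ: add q1.
From q1 via λ: add q11.
From q11 via λ: add q3, q13.
From q3 via λ: add q10.
From q13 via λ: add q15.
No new states can be added; the closed set is {q1, q3, q7, q10, q11, q12, q13, q15}.

{q1, q3, q7, q10, q11, q12, q13, q15}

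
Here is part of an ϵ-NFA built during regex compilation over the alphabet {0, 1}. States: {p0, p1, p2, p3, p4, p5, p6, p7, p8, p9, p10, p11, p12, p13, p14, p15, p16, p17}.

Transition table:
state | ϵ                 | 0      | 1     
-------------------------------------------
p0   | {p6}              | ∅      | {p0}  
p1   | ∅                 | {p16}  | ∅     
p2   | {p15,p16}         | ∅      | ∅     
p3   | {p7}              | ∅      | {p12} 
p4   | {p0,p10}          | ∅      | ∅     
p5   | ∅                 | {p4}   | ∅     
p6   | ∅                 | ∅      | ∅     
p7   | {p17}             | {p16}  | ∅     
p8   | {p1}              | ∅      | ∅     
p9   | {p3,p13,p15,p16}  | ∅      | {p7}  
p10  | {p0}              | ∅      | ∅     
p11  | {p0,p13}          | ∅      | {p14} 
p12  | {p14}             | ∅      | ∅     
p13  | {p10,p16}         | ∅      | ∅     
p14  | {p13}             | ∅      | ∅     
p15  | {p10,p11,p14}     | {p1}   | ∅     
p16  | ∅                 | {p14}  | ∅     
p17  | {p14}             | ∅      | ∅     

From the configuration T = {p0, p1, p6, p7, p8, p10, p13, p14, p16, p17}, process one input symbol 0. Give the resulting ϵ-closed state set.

p1 on 0 → {p16}.
p7 on 0 → {p16}.
p16 on 0 → {p14}.
No 0-transition from p0, p6, p8, p10, p13, p14, p17.
Union after reading 0: {p14, p16}.
Now take the ϵ-closure:
From p14 via ϵ: add p13.
From p13 via ϵ: add p10.
From p10 via ϵ: add p0.
From p0 via ϵ: add p6.
No new states can be added; the closed set is {p0, p6, p10, p13, p14, p16}.

{p0, p6, p10, p13, p14, p16}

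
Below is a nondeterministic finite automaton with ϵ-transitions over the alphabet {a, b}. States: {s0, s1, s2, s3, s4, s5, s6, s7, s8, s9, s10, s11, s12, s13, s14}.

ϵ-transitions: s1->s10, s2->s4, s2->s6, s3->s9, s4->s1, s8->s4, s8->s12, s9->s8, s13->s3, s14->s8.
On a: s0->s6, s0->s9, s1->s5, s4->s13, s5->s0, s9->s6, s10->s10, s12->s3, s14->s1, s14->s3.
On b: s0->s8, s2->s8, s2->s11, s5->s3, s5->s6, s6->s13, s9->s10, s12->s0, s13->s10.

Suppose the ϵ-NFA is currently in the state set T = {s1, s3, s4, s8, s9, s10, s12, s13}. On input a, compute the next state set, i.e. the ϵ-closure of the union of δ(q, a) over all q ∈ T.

s1 on a → {s5}.
s4 on a → {s13}.
s9 on a → {s6}.
s10 on a → {s10}.
s12 on a → {s3}.
No a-transition from s3, s8, s13.
Union after reading a: {s3, s5, s6, s10, s13}.
Now take the ϵ-closure:
From s3 via ϵ: add s9.
From s9 via ϵ: add s8.
From s8 via ϵ: add s4, s12.
From s4 via ϵ: add s1.
No new states can be added; the closed set is {s1, s3, s4, s5, s6, s8, s9, s10, s12, s13}.

{s1, s3, s4, s5, s6, s8, s9, s10, s12, s13}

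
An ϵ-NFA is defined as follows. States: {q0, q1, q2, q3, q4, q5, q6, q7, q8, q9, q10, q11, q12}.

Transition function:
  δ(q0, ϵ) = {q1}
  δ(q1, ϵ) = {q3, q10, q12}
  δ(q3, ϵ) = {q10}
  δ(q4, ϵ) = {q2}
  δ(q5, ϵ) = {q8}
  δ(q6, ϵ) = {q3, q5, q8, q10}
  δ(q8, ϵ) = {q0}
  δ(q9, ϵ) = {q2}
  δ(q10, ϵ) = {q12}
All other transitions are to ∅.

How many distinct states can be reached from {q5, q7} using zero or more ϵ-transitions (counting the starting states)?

8

Start with {q5, q7}.
From q5 via ϵ: add q8.
From q8 via ϵ: add q0.
From q0 via ϵ: add q1.
From q1 via ϵ: add q3, q10, q12.
ϵ-closure = {q0, q1, q3, q5, q7, q8, q10, q12}, which has 8 states.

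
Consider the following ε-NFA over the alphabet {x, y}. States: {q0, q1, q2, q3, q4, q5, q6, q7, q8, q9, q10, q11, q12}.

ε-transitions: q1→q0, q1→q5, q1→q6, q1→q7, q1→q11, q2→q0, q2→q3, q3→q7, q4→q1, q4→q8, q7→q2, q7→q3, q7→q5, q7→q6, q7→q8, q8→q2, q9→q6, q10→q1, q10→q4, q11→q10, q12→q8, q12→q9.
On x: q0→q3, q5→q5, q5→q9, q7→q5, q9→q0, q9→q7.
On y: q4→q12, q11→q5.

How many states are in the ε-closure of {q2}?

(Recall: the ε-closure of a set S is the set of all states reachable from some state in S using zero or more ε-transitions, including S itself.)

7

Start with {q2}.
From q2 via ε: add q0, q3.
From q3 via ε: add q7.
From q7 via ε: add q5, q6, q8.
ε-closure = {q0, q2, q3, q5, q6, q7, q8}, which has 7 states.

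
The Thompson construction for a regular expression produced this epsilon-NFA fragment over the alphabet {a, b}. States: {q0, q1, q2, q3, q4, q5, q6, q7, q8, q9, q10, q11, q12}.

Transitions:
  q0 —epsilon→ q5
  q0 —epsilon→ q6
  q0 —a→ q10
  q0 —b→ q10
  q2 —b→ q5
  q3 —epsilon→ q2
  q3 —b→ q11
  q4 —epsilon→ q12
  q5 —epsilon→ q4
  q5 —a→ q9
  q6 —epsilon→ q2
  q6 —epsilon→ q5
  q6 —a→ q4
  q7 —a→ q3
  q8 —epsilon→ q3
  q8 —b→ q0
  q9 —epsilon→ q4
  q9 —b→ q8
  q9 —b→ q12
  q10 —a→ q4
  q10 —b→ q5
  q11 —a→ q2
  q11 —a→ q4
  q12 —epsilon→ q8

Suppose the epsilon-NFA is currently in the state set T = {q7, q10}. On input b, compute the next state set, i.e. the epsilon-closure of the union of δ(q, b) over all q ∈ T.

{q2, q3, q4, q5, q8, q12}

q10 on b → {q5}.
No b-transition from q7.
Union after reading b: {q5}.
Now take the epsilon-closure:
From q5 via epsilon: add q4.
From q4 via epsilon: add q12.
From q12 via epsilon: add q8.
From q8 via epsilon: add q3.
From q3 via epsilon: add q2.
No new states can be added; the closed set is {q2, q3, q4, q5, q8, q12}.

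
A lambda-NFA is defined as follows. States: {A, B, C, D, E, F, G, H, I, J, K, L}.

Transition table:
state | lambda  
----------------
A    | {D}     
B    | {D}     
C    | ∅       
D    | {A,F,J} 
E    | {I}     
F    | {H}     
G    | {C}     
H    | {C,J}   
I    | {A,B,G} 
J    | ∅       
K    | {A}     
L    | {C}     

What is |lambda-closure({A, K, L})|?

8

Start with {A, K, L}.
From A via lambda: add D.
From L via lambda: add C.
From D via lambda: add F, J.
From F via lambda: add H.
lambda-closure = {A, C, D, F, H, J, K, L}, which has 8 states.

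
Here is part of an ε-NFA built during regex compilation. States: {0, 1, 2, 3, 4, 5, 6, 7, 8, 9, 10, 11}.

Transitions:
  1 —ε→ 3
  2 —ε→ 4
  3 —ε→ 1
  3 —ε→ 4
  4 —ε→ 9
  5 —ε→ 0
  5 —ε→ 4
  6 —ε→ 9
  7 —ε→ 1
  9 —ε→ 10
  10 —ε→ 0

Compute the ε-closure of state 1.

{0, 1, 3, 4, 9, 10}

Start with {1}.
From 1 via ε: add 3.
From 3 via ε: add 4.
From 4 via ε: add 9.
From 9 via ε: add 10.
From 10 via ε: add 0.
No new states can be added; the closed set is {0, 1, 3, 4, 9, 10}.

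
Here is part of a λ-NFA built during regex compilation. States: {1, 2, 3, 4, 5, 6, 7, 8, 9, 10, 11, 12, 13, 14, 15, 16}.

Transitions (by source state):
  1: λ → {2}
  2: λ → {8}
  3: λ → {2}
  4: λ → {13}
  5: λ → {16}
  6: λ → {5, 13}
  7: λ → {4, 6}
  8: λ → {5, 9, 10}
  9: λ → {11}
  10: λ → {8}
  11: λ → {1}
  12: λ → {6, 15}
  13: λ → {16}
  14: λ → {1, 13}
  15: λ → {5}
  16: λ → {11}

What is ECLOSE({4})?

{1, 2, 4, 5, 8, 9, 10, 11, 13, 16}

Start with {4}.
From 4 via λ: add 13.
From 13 via λ: add 16.
From 16 via λ: add 11.
From 11 via λ: add 1.
From 1 via λ: add 2.
From 2 via λ: add 8.
From 8 via λ: add 5, 9, 10.
No new states can be added; the closed set is {1, 2, 4, 5, 8, 9, 10, 11, 13, 16}.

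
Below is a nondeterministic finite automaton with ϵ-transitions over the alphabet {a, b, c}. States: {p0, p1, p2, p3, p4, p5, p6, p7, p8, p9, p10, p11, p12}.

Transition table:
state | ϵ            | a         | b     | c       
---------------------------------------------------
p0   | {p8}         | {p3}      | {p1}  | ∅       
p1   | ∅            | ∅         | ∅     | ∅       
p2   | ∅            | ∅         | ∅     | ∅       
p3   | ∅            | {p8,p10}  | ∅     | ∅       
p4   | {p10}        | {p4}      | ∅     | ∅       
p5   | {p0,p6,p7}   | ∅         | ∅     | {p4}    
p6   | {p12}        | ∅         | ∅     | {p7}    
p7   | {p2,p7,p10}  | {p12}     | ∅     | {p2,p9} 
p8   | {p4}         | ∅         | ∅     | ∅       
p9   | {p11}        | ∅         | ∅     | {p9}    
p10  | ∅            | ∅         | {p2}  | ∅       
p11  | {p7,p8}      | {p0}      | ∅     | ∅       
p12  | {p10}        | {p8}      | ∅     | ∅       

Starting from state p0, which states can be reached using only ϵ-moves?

{p0, p4, p8, p10}

Start with {p0}.
From p0 via ϵ: add p8.
From p8 via ϵ: add p4.
From p4 via ϵ: add p10.
No new states can be added; the closed set is {p0, p4, p8, p10}.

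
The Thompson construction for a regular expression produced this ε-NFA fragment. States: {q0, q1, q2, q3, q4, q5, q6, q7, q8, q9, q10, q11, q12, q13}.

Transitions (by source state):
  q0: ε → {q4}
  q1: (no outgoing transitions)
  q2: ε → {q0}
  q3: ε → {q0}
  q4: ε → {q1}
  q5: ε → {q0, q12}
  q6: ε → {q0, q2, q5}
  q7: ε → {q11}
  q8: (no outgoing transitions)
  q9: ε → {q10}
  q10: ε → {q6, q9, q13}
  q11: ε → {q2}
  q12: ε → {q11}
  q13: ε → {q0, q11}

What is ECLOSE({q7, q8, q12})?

{q0, q1, q2, q4, q7, q8, q11, q12}

Start with {q7, q8, q12}.
From q7 via ε: add q11.
From q11 via ε: add q2.
From q2 via ε: add q0.
From q0 via ε: add q4.
From q4 via ε: add q1.
No new states can be added; the closed set is {q0, q1, q2, q4, q7, q8, q11, q12}.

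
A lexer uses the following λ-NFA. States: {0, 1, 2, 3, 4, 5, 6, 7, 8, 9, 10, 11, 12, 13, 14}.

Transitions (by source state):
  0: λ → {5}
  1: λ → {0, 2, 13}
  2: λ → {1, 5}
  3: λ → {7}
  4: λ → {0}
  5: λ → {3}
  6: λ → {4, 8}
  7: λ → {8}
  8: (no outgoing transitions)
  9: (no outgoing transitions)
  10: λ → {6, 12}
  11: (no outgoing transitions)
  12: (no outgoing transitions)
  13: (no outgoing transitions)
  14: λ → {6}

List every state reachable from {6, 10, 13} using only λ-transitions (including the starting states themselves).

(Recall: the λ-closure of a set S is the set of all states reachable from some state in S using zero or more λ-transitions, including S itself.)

{0, 3, 4, 5, 6, 7, 8, 10, 12, 13}

Start with {6, 10, 13}.
From 6 via λ: add 4, 8.
From 10 via λ: add 12.
From 4 via λ: add 0.
From 0 via λ: add 5.
From 5 via λ: add 3.
From 3 via λ: add 7.
No new states can be added; the closed set is {0, 3, 4, 5, 6, 7, 8, 10, 12, 13}.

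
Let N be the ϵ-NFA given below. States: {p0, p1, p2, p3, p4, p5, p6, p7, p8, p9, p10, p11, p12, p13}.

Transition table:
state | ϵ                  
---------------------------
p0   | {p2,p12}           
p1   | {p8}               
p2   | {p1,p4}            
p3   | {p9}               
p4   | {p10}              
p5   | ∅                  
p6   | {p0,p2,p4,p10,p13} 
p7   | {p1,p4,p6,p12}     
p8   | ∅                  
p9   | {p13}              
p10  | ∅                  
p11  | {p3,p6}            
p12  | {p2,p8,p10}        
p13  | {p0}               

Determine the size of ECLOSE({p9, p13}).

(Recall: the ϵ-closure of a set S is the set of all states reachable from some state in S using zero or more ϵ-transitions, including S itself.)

Start with {p9, p13}.
From p13 via ϵ: add p0.
From p0 via ϵ: add p2, p12.
From p2 via ϵ: add p1, p4.
From p12 via ϵ: add p8, p10.
ϵ-closure = {p0, p1, p2, p4, p8, p9, p10, p12, p13}, which has 9 states.

9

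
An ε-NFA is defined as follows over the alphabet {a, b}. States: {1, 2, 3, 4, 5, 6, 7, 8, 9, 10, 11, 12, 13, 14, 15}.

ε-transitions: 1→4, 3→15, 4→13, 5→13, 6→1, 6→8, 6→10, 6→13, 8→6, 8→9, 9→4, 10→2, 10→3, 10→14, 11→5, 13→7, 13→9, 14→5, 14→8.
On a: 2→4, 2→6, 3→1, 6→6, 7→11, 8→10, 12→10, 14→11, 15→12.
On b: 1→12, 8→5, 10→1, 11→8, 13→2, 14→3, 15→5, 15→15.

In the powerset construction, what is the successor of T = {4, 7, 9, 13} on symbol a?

7 on a → {11}.
No a-transition from 4, 9, 13.
Union after reading a: {11}.
Now take the ε-closure:
From 11 via ε: add 5.
From 5 via ε: add 13.
From 13 via ε: add 7, 9.
From 9 via ε: add 4.
No new states can be added; the closed set is {4, 5, 7, 9, 11, 13}.

{4, 5, 7, 9, 11, 13}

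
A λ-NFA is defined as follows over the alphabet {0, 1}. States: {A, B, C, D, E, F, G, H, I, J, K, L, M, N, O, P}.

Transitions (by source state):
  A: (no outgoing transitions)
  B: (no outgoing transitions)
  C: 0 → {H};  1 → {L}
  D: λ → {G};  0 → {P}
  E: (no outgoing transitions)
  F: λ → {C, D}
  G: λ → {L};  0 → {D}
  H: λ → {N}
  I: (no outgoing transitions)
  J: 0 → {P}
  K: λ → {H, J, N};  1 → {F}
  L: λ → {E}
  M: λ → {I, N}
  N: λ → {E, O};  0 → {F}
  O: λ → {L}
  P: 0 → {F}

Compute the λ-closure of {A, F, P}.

{A, C, D, E, F, G, L, P}

Start with {A, F, P}.
From F via λ: add C, D.
From D via λ: add G.
From G via λ: add L.
From L via λ: add E.
No new states can be added; the closed set is {A, C, D, E, F, G, L, P}.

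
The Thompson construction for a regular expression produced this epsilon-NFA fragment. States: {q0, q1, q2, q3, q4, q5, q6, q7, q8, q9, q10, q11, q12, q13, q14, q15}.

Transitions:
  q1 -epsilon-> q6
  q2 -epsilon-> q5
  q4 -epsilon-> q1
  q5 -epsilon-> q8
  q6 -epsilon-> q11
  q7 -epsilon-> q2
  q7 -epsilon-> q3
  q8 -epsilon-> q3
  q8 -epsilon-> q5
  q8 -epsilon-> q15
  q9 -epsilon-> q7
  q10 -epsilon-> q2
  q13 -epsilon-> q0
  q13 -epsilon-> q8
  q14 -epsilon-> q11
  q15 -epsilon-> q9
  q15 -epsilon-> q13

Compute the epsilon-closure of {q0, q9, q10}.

{q0, q2, q3, q5, q7, q8, q9, q10, q13, q15}

Start with {q0, q9, q10}.
From q9 via epsilon: add q7.
From q10 via epsilon: add q2.
From q2 via epsilon: add q5.
From q7 via epsilon: add q3.
From q5 via epsilon: add q8.
From q8 via epsilon: add q15.
From q15 via epsilon: add q13.
No new states can be added; the closed set is {q0, q2, q3, q5, q7, q8, q9, q10, q13, q15}.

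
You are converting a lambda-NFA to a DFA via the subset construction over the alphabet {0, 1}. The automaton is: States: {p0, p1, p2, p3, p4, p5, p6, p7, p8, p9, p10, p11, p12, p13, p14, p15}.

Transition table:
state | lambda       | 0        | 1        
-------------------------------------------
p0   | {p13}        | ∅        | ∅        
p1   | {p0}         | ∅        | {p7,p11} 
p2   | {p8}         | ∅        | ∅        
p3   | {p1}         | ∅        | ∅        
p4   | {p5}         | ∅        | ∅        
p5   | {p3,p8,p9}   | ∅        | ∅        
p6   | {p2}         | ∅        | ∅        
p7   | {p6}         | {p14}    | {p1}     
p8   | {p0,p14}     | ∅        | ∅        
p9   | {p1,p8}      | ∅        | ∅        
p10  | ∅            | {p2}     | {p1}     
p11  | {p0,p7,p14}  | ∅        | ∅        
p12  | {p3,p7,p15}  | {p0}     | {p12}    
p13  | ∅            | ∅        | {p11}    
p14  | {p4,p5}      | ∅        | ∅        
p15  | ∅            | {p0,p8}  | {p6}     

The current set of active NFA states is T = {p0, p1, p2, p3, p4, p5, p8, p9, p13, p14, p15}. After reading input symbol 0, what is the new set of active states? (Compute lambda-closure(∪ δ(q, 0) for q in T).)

{p0, p1, p3, p4, p5, p8, p9, p13, p14}

p15 on 0 → {p0, p8}.
No 0-transition from p0, p1, p2, p3, p4, p5, p8, p9, p13, p14.
Union after reading 0: {p0, p8}.
Now take the lambda-closure:
From p0 via lambda: add p13.
From p8 via lambda: add p14.
From p14 via lambda: add p4, p5.
From p5 via lambda: add p3, p9.
From p3 via lambda: add p1.
No new states can be added; the closed set is {p0, p1, p3, p4, p5, p8, p9, p13, p14}.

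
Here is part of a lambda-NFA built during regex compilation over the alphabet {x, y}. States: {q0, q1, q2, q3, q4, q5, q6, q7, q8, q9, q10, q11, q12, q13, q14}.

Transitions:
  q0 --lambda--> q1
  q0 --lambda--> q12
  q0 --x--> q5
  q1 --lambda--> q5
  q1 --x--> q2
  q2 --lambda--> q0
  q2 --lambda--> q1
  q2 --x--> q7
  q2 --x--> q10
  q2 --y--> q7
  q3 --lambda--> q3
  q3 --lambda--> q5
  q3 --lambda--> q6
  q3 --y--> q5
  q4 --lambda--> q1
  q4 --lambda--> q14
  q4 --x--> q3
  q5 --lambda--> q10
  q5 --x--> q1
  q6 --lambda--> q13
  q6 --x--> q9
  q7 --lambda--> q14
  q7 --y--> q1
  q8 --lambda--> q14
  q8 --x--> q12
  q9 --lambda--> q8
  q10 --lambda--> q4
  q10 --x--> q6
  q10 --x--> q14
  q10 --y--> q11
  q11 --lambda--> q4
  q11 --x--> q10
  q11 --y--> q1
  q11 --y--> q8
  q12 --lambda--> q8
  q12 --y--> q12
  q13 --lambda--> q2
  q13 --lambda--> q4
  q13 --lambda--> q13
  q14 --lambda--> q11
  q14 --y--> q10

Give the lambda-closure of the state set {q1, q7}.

{q1, q4, q5, q7, q10, q11, q14}

Start with {q1, q7}.
From q1 via lambda: add q5.
From q7 via lambda: add q14.
From q5 via lambda: add q10.
From q14 via lambda: add q11.
From q10 via lambda: add q4.
No new states can be added; the closed set is {q1, q4, q5, q7, q10, q11, q14}.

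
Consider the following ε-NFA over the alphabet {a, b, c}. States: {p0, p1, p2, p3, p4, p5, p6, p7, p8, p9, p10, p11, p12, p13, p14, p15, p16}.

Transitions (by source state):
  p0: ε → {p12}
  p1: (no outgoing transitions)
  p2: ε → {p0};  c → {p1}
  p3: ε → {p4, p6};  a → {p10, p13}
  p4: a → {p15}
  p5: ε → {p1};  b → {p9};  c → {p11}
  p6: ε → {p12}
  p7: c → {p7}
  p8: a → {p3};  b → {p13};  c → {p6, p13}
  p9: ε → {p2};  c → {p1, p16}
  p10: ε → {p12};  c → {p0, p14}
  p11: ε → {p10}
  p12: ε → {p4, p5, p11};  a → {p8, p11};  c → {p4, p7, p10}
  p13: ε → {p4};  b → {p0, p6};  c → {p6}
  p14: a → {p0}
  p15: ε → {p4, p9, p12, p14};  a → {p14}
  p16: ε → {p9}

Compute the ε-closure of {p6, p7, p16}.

{p0, p1, p2, p4, p5, p6, p7, p9, p10, p11, p12, p16}

Start with {p6, p7, p16}.
From p6 via ε: add p12.
From p16 via ε: add p9.
From p9 via ε: add p2.
From p12 via ε: add p4, p5, p11.
From p2 via ε: add p0.
From p5 via ε: add p1.
From p11 via ε: add p10.
No new states can be added; the closed set is {p0, p1, p2, p4, p5, p6, p7, p9, p10, p11, p12, p16}.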